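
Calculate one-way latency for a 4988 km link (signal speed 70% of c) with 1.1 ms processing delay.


Speed = 0.7 * 3e5 km/s = 210000 km/s
Propagation delay = 4988 / 210000 = 0.0238 s = 23.7524 ms
Processing delay = 1.1 ms
Total one-way latency = 24.8524 ms


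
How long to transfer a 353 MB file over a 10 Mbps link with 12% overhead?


Effective throughput = 10 * (1 - 12/100) = 8.8 Mbps
File size in Mb = 353 * 8 = 2824 Mb
Time = 2824 / 8.8
Time = 320.9091 seconds


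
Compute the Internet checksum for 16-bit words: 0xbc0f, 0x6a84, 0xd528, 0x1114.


Sum all words (with carry folding):
+ 0xbc0f = 0xbc0f
+ 0x6a84 = 0x2694
+ 0xd528 = 0xfbbc
+ 0x1114 = 0x0cd1
One's complement: ~0x0cd1
Checksum = 0xf32e


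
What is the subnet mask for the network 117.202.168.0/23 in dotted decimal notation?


/23 means 23 network bits, 9 host bits
Binary: 11111111111111111111111000000000
Mask: 255.255.254.0


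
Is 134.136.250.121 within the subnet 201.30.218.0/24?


Subnet network: 201.30.218.0
Test IP AND mask: 134.136.250.0
No, 134.136.250.121 is not in 201.30.218.0/24


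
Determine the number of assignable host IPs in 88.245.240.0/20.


Host bits = 32 - 20 = 12
Total addresses = 2^12 = 4096
Usable = total - 2 (network and broadcast)
Usable hosts: 4094


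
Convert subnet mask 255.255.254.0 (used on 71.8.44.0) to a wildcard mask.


Subnet mask: 255.255.254.0
Wildcard = 255.255.255.255 - subnet mask
255 - 255 = 0
255 - 255 = 0
255 - 254 = 1
255 - 0 = 255
Wildcard: 0.0.1.255


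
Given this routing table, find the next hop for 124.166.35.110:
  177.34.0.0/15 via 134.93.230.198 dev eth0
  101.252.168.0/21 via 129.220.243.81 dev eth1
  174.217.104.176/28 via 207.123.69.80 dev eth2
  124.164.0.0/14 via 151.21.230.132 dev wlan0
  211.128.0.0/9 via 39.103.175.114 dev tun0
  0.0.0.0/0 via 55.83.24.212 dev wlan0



Longest prefix match for 124.166.35.110:
  /15 177.34.0.0: no
  /21 101.252.168.0: no
  /28 174.217.104.176: no
  /14 124.164.0.0: MATCH
  /9 211.128.0.0: no
  /0 0.0.0.0: MATCH
Selected: next-hop 151.21.230.132 via wlan0 (matched /14)


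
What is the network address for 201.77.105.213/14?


IP:   11001001.01001101.01101001.11010101
Mask: 11111111.11111100.00000000.00000000
AND operation:
Net:  11001001.01001100.00000000.00000000
Network: 201.76.0.0/14


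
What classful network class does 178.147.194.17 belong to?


First octet: 178
Binary: 10110010
10xxxxxx -> Class B (128-191)
Class B, default mask 255.255.0.0 (/16)


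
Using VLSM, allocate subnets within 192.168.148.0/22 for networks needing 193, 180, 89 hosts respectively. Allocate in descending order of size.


193 hosts -> /24 (254 usable): 192.168.148.0/24
180 hosts -> /24 (254 usable): 192.168.149.0/24
89 hosts -> /25 (126 usable): 192.168.150.0/25
Allocation: 192.168.148.0/24 (193 hosts, 254 usable); 192.168.149.0/24 (180 hosts, 254 usable); 192.168.150.0/25 (89 hosts, 126 usable)


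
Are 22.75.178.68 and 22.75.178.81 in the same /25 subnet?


Mask: 255.255.255.128
22.75.178.68 AND mask = 22.75.178.0
22.75.178.81 AND mask = 22.75.178.0
Yes, same subnet (22.75.178.0)


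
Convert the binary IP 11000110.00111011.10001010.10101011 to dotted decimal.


11000110 = 198
00111011 = 59
10001010 = 138
10101011 = 171
IP: 198.59.138.171


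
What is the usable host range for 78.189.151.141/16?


Network: 78.189.0.0
Broadcast: 78.189.255.255
First usable = network + 1
Last usable = broadcast - 1
Range: 78.189.0.1 to 78.189.255.254


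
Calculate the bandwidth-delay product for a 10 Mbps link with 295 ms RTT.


BDP = bandwidth * RTT
= 10 Mbps * 295 ms
= 10 * 1e6 * 295 / 1000 bits
= 2950000 bits
= 368750 bytes
= 360.1074 KB
BDP = 2950000 bits (368750 bytes)


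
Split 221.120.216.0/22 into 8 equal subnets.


New prefix = 22 + 3 = 25
Each subnet has 128 addresses
  221.120.216.0/25
  221.120.216.128/25
  221.120.217.0/25
  221.120.217.128/25
  221.120.218.0/25
  221.120.218.128/25
  221.120.219.0/25
  221.120.219.128/25
Subnets: 221.120.216.0/25, 221.120.216.128/25, 221.120.217.0/25, 221.120.217.128/25, 221.120.218.0/25, 221.120.218.128/25, 221.120.219.0/25, 221.120.219.128/25


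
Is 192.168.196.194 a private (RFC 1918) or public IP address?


RFC 1918 private ranges:
  10.0.0.0/8 (10.0.0.0 - 10.255.255.255)
  172.16.0.0/12 (172.16.0.0 - 172.31.255.255)
  192.168.0.0/16 (192.168.0.0 - 192.168.255.255)
Private (in 192.168.0.0/16)


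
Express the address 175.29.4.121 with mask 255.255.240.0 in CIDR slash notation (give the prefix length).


Binary: 11111111.11111111.11110000.00000000
Count leading 1s
Prefix: /20


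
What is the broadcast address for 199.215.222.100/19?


Network: 199.215.192.0/19
Host bits = 13
Set all host bits to 1:
Broadcast: 199.215.223.255


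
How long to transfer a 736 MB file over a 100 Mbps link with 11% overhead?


Effective throughput = 100 * (1 - 11/100) = 89 Mbps
File size in Mb = 736 * 8 = 5888 Mb
Time = 5888 / 89
Time = 66.1573 seconds


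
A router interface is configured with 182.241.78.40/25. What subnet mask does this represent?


/25 means 25 network bits, 7 host bits
Binary: 11111111111111111111111110000000
Mask: 255.255.255.128


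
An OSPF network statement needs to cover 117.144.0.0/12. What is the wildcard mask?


Subnet mask: 255.240.0.0
Wildcard = 255.255.255.255 - subnet mask
255 - 255 = 0
255 - 240 = 15
255 - 0 = 255
255 - 0 = 255
Wildcard: 0.15.255.255


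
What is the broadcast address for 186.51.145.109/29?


Network: 186.51.145.104/29
Host bits = 3
Set all host bits to 1:
Broadcast: 186.51.145.111


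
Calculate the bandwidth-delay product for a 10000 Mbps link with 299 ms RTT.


BDP = bandwidth * RTT
= 10000 Mbps * 299 ms
= 10000 * 1e6 * 299 / 1000 bits
= 2990000000 bits
= 373750000 bytes
= 364990.2344 KB
BDP = 2990000000 bits (373750000 bytes)


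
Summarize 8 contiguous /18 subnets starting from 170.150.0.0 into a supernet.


Original prefix: /18
Number of subnets: 8 = 2^3
New prefix = 18 - 3 = 15
Supernet: 170.150.0.0/15


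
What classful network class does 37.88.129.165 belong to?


First octet: 37
Binary: 00100101
0xxxxxxx -> Class A (1-126)
Class A, default mask 255.0.0.0 (/8)


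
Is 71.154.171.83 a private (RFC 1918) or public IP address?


RFC 1918 private ranges:
  10.0.0.0/8 (10.0.0.0 - 10.255.255.255)
  172.16.0.0/12 (172.16.0.0 - 172.31.255.255)
  192.168.0.0/16 (192.168.0.0 - 192.168.255.255)
Public (not in any RFC 1918 range)


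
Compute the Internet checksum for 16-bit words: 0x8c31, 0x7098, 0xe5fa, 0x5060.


Sum all words (with carry folding):
+ 0x8c31 = 0x8c31
+ 0x7098 = 0xfcc9
+ 0xe5fa = 0xe2c4
+ 0x5060 = 0x3325
One's complement: ~0x3325
Checksum = 0xccda


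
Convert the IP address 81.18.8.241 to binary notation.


81 = 01010001
18 = 00010010
8 = 00001000
241 = 11110001
Binary: 01010001.00010010.00001000.11110001


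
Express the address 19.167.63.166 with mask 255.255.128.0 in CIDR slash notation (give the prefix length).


Binary: 11111111.11111111.10000000.00000000
Count leading 1s
Prefix: /17


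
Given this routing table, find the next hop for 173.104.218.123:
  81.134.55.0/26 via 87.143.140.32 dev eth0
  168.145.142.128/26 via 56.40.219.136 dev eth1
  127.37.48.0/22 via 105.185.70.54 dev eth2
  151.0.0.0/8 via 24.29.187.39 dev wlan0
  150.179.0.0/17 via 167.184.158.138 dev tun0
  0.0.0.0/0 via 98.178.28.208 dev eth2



Longest prefix match for 173.104.218.123:
  /26 81.134.55.0: no
  /26 168.145.142.128: no
  /22 127.37.48.0: no
  /8 151.0.0.0: no
  /17 150.179.0.0: no
  /0 0.0.0.0: MATCH
Selected: next-hop 98.178.28.208 via eth2 (matched /0)


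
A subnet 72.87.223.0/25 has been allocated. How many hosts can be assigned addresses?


Host bits = 32 - 25 = 7
Total addresses = 2^7 = 128
Usable = total - 2 (network and broadcast)
Usable hosts: 126


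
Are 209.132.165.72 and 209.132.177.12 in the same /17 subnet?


Mask: 255.255.128.0
209.132.165.72 AND mask = 209.132.128.0
209.132.177.12 AND mask = 209.132.128.0
Yes, same subnet (209.132.128.0)


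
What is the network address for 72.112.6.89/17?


IP:   01001000.01110000.00000110.01011001
Mask: 11111111.11111111.10000000.00000000
AND operation:
Net:  01001000.01110000.00000000.00000000
Network: 72.112.0.0/17


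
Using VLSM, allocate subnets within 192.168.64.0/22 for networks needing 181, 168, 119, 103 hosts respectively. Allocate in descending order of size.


181 hosts -> /24 (254 usable): 192.168.64.0/24
168 hosts -> /24 (254 usable): 192.168.65.0/24
119 hosts -> /25 (126 usable): 192.168.66.0/25
103 hosts -> /25 (126 usable): 192.168.66.128/25
Allocation: 192.168.64.0/24 (181 hosts, 254 usable); 192.168.65.0/24 (168 hosts, 254 usable); 192.168.66.0/25 (119 hosts, 126 usable); 192.168.66.128/25 (103 hosts, 126 usable)


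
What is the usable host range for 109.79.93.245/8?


Network: 109.0.0.0
Broadcast: 109.255.255.255
First usable = network + 1
Last usable = broadcast - 1
Range: 109.0.0.1 to 109.255.255.254


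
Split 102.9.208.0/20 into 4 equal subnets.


New prefix = 20 + 2 = 22
Each subnet has 1024 addresses
  102.9.208.0/22
  102.9.212.0/22
  102.9.216.0/22
  102.9.220.0/22
Subnets: 102.9.208.0/22, 102.9.212.0/22, 102.9.216.0/22, 102.9.220.0/22


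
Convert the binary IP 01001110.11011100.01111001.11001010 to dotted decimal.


01001110 = 78
11011100 = 220
01111001 = 121
11001010 = 202
IP: 78.220.121.202


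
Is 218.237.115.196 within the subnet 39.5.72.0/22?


Subnet network: 39.5.72.0
Test IP AND mask: 218.237.112.0
No, 218.237.115.196 is not in 39.5.72.0/22


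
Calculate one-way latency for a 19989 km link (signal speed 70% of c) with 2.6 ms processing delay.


Speed = 0.7 * 3e5 km/s = 210000 km/s
Propagation delay = 19989 / 210000 = 0.0952 s = 95.1857 ms
Processing delay = 2.6 ms
Total one-way latency = 97.7857 ms


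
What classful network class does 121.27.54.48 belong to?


First octet: 121
Binary: 01111001
0xxxxxxx -> Class A (1-126)
Class A, default mask 255.0.0.0 (/8)


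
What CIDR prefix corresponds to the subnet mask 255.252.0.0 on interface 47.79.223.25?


Binary: 11111111.11111100.00000000.00000000
Count leading 1s
Prefix: /14


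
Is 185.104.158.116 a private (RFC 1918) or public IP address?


RFC 1918 private ranges:
  10.0.0.0/8 (10.0.0.0 - 10.255.255.255)
  172.16.0.0/12 (172.16.0.0 - 172.31.255.255)
  192.168.0.0/16 (192.168.0.0 - 192.168.255.255)
Public (not in any RFC 1918 range)


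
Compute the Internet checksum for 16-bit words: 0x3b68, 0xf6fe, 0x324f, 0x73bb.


Sum all words (with carry folding):
+ 0x3b68 = 0x3b68
+ 0xf6fe = 0x3267
+ 0x324f = 0x64b6
+ 0x73bb = 0xd871
One's complement: ~0xd871
Checksum = 0x278e


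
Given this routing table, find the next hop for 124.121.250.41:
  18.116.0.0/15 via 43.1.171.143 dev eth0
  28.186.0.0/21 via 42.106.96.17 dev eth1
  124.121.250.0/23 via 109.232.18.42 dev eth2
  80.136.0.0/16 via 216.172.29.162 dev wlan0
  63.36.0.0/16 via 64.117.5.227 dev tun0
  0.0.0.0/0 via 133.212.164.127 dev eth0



Longest prefix match for 124.121.250.41:
  /15 18.116.0.0: no
  /21 28.186.0.0: no
  /23 124.121.250.0: MATCH
  /16 80.136.0.0: no
  /16 63.36.0.0: no
  /0 0.0.0.0: MATCH
Selected: next-hop 109.232.18.42 via eth2 (matched /23)


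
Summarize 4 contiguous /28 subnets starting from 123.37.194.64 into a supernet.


Original prefix: /28
Number of subnets: 4 = 2^2
New prefix = 28 - 2 = 26
Supernet: 123.37.194.64/26


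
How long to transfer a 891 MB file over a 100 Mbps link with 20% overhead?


Effective throughput = 100 * (1 - 20/100) = 80 Mbps
File size in Mb = 891 * 8 = 7128 Mb
Time = 7128 / 80
Time = 89.1 seconds


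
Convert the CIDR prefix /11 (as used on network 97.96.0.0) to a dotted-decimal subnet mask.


/11 means 11 network bits, 21 host bits
Binary: 11111111111000000000000000000000
Mask: 255.224.0.0


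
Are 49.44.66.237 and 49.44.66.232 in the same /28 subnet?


Mask: 255.255.255.240
49.44.66.237 AND mask = 49.44.66.224
49.44.66.232 AND mask = 49.44.66.224
Yes, same subnet (49.44.66.224)


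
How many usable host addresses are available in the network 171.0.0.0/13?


Host bits = 32 - 13 = 19
Total addresses = 2^19 = 524288
Usable = total - 2 (network and broadcast)
Usable hosts: 524286


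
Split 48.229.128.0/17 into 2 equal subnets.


New prefix = 17 + 1 = 18
Each subnet has 16384 addresses
  48.229.128.0/18
  48.229.192.0/18
Subnets: 48.229.128.0/18, 48.229.192.0/18


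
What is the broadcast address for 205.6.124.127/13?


Network: 205.0.0.0/13
Host bits = 19
Set all host bits to 1:
Broadcast: 205.7.255.255


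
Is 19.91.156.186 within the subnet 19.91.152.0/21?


Subnet network: 19.91.152.0
Test IP AND mask: 19.91.152.0
Yes, 19.91.156.186 is in 19.91.152.0/21


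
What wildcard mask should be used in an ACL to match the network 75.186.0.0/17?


Subnet mask: 255.255.128.0
Wildcard = 255.255.255.255 - subnet mask
255 - 255 = 0
255 - 255 = 0
255 - 128 = 127
255 - 0 = 255
Wildcard: 0.0.127.255


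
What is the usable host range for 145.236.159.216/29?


Network: 145.236.159.216
Broadcast: 145.236.159.223
First usable = network + 1
Last usable = broadcast - 1
Range: 145.236.159.217 to 145.236.159.222


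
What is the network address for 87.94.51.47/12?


IP:   01010111.01011110.00110011.00101111
Mask: 11111111.11110000.00000000.00000000
AND operation:
Net:  01010111.01010000.00000000.00000000
Network: 87.80.0.0/12


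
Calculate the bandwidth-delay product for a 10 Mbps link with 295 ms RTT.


BDP = bandwidth * RTT
= 10 Mbps * 295 ms
= 10 * 1e6 * 295 / 1000 bits
= 2950000 bits
= 368750 bytes
= 360.1074 KB
BDP = 2950000 bits (368750 bytes)


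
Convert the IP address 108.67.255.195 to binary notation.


108 = 01101100
67 = 01000011
255 = 11111111
195 = 11000011
Binary: 01101100.01000011.11111111.11000011


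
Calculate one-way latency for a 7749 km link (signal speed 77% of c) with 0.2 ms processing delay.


Speed = 0.77 * 3e5 km/s = 231000 km/s
Propagation delay = 7749 / 231000 = 0.0335 s = 33.5455 ms
Processing delay = 0.2 ms
Total one-way latency = 33.7455 ms


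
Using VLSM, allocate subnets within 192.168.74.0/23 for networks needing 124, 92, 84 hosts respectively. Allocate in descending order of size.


124 hosts -> /25 (126 usable): 192.168.74.0/25
92 hosts -> /25 (126 usable): 192.168.74.128/25
84 hosts -> /25 (126 usable): 192.168.75.0/25
Allocation: 192.168.74.0/25 (124 hosts, 126 usable); 192.168.74.128/25 (92 hosts, 126 usable); 192.168.75.0/25 (84 hosts, 126 usable)


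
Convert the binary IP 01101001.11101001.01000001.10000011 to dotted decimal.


01101001 = 105
11101001 = 233
01000001 = 65
10000011 = 131
IP: 105.233.65.131


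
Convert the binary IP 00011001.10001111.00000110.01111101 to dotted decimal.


00011001 = 25
10001111 = 143
00000110 = 6
01111101 = 125
IP: 25.143.6.125


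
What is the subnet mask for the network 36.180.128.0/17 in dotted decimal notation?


/17 means 17 network bits, 15 host bits
Binary: 11111111111111111000000000000000
Mask: 255.255.128.0


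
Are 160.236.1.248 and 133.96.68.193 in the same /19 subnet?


Mask: 255.255.224.0
160.236.1.248 AND mask = 160.236.0.0
133.96.68.193 AND mask = 133.96.64.0
No, different subnets (160.236.0.0 vs 133.96.64.0)


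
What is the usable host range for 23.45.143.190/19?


Network: 23.45.128.0
Broadcast: 23.45.159.255
First usable = network + 1
Last usable = broadcast - 1
Range: 23.45.128.1 to 23.45.159.254


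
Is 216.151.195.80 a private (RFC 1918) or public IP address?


RFC 1918 private ranges:
  10.0.0.0/8 (10.0.0.0 - 10.255.255.255)
  172.16.0.0/12 (172.16.0.0 - 172.31.255.255)
  192.168.0.0/16 (192.168.0.0 - 192.168.255.255)
Public (not in any RFC 1918 range)


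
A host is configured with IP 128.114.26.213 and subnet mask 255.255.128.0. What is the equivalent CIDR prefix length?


Binary: 11111111.11111111.10000000.00000000
Count leading 1s
Prefix: /17


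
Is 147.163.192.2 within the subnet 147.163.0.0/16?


Subnet network: 147.163.0.0
Test IP AND mask: 147.163.0.0
Yes, 147.163.192.2 is in 147.163.0.0/16


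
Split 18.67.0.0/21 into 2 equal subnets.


New prefix = 21 + 1 = 22
Each subnet has 1024 addresses
  18.67.0.0/22
  18.67.4.0/22
Subnets: 18.67.0.0/22, 18.67.4.0/22


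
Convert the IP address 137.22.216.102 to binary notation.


137 = 10001001
22 = 00010110
216 = 11011000
102 = 01100110
Binary: 10001001.00010110.11011000.01100110


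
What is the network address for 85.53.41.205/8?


IP:   01010101.00110101.00101001.11001101
Mask: 11111111.00000000.00000000.00000000
AND operation:
Net:  01010101.00000000.00000000.00000000
Network: 85.0.0.0/8


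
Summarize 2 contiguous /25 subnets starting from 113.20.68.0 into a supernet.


Original prefix: /25
Number of subnets: 2 = 2^1
New prefix = 25 - 1 = 24
Supernet: 113.20.68.0/24


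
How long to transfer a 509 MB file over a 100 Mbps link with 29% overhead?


Effective throughput = 100 * (1 - 29/100) = 71 Mbps
File size in Mb = 509 * 8 = 4072 Mb
Time = 4072 / 71
Time = 57.3521 seconds


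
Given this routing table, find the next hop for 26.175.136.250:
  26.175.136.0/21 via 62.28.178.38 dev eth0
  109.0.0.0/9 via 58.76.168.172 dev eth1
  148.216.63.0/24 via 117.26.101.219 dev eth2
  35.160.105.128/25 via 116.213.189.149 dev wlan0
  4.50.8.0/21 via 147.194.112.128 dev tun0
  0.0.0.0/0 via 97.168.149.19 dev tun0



Longest prefix match for 26.175.136.250:
  /21 26.175.136.0: MATCH
  /9 109.0.0.0: no
  /24 148.216.63.0: no
  /25 35.160.105.128: no
  /21 4.50.8.0: no
  /0 0.0.0.0: MATCH
Selected: next-hop 62.28.178.38 via eth0 (matched /21)


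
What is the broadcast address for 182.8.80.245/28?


Network: 182.8.80.240/28
Host bits = 4
Set all host bits to 1:
Broadcast: 182.8.80.255


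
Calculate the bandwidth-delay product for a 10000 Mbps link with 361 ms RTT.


BDP = bandwidth * RTT
= 10000 Mbps * 361 ms
= 10000 * 1e6 * 361 / 1000 bits
= 3610000000 bits
= 451250000 bytes
= 440673.8281 KB
BDP = 3610000000 bits (451250000 bytes)


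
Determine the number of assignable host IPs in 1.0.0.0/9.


Host bits = 32 - 9 = 23
Total addresses = 2^23 = 8388608
Usable = total - 2 (network and broadcast)
Usable hosts: 8388606


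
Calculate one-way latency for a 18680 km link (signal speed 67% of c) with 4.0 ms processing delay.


Speed = 0.67 * 3e5 km/s = 201000 km/s
Propagation delay = 18680 / 201000 = 0.0929 s = 92.9353 ms
Processing delay = 4.0 ms
Total one-way latency = 96.9353 ms


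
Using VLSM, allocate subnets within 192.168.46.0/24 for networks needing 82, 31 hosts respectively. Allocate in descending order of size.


82 hosts -> /25 (126 usable): 192.168.46.0/25
31 hosts -> /26 (62 usable): 192.168.46.128/26
Allocation: 192.168.46.0/25 (82 hosts, 126 usable); 192.168.46.128/26 (31 hosts, 62 usable)


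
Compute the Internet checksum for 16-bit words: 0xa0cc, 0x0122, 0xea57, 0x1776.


Sum all words (with carry folding):
+ 0xa0cc = 0xa0cc
+ 0x0122 = 0xa1ee
+ 0xea57 = 0x8c46
+ 0x1776 = 0xa3bc
One's complement: ~0xa3bc
Checksum = 0x5c43


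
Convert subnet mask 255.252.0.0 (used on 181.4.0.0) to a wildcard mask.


Subnet mask: 255.252.0.0
Wildcard = 255.255.255.255 - subnet mask
255 - 255 = 0
255 - 252 = 3
255 - 0 = 255
255 - 0 = 255
Wildcard: 0.3.255.255


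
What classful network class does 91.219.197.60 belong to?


First octet: 91
Binary: 01011011
0xxxxxxx -> Class A (1-126)
Class A, default mask 255.0.0.0 (/8)


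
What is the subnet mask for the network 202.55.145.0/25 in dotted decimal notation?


/25 means 25 network bits, 7 host bits
Binary: 11111111111111111111111110000000
Mask: 255.255.255.128


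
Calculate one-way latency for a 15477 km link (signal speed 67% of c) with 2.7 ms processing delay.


Speed = 0.67 * 3e5 km/s = 201000 km/s
Propagation delay = 15477 / 201000 = 0.077 s = 77 ms
Processing delay = 2.7 ms
Total one-way latency = 79.7 ms


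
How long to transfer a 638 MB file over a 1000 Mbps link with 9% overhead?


Effective throughput = 1000 * (1 - 9/100) = 910 Mbps
File size in Mb = 638 * 8 = 5104 Mb
Time = 5104 / 910
Time = 5.6088 seconds


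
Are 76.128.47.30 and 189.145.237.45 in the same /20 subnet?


Mask: 255.255.240.0
76.128.47.30 AND mask = 76.128.32.0
189.145.237.45 AND mask = 189.145.224.0
No, different subnets (76.128.32.0 vs 189.145.224.0)


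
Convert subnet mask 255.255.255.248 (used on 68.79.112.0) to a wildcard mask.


Subnet mask: 255.255.255.248
Wildcard = 255.255.255.255 - subnet mask
255 - 255 = 0
255 - 255 = 0
255 - 255 = 0
255 - 248 = 7
Wildcard: 0.0.0.7


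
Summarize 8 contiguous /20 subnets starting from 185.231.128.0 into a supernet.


Original prefix: /20
Number of subnets: 8 = 2^3
New prefix = 20 - 3 = 17
Supernet: 185.231.128.0/17


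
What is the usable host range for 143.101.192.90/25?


Network: 143.101.192.0
Broadcast: 143.101.192.127
First usable = network + 1
Last usable = broadcast - 1
Range: 143.101.192.1 to 143.101.192.126


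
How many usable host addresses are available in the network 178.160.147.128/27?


Host bits = 32 - 27 = 5
Total addresses = 2^5 = 32
Usable = total - 2 (network and broadcast)
Usable hosts: 30


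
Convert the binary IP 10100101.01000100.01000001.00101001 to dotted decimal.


10100101 = 165
01000100 = 68
01000001 = 65
00101001 = 41
IP: 165.68.65.41


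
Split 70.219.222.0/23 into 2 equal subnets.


New prefix = 23 + 1 = 24
Each subnet has 256 addresses
  70.219.222.0/24
  70.219.223.0/24
Subnets: 70.219.222.0/24, 70.219.223.0/24


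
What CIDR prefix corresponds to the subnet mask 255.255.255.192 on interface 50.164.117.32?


Binary: 11111111.11111111.11111111.11000000
Count leading 1s
Prefix: /26


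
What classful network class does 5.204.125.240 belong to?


First octet: 5
Binary: 00000101
0xxxxxxx -> Class A (1-126)
Class A, default mask 255.0.0.0 (/8)


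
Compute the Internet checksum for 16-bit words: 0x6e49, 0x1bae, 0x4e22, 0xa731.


Sum all words (with carry folding):
+ 0x6e49 = 0x6e49
+ 0x1bae = 0x89f7
+ 0x4e22 = 0xd819
+ 0xa731 = 0x7f4b
One's complement: ~0x7f4b
Checksum = 0x80b4


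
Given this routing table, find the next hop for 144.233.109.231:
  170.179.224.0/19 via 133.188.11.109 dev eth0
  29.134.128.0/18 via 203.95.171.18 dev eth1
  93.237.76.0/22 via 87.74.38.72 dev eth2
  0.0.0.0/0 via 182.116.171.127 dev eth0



Longest prefix match for 144.233.109.231:
  /19 170.179.224.0: no
  /18 29.134.128.0: no
  /22 93.237.76.0: no
  /0 0.0.0.0: MATCH
Selected: next-hop 182.116.171.127 via eth0 (matched /0)


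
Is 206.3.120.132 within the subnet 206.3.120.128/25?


Subnet network: 206.3.120.128
Test IP AND mask: 206.3.120.128
Yes, 206.3.120.132 is in 206.3.120.128/25


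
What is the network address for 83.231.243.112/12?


IP:   01010011.11100111.11110011.01110000
Mask: 11111111.11110000.00000000.00000000
AND operation:
Net:  01010011.11100000.00000000.00000000
Network: 83.224.0.0/12


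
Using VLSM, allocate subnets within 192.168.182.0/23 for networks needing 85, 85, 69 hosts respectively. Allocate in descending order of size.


85 hosts -> /25 (126 usable): 192.168.182.0/25
85 hosts -> /25 (126 usable): 192.168.182.128/25
69 hosts -> /25 (126 usable): 192.168.183.0/25
Allocation: 192.168.182.0/25 (85 hosts, 126 usable); 192.168.182.128/25 (85 hosts, 126 usable); 192.168.183.0/25 (69 hosts, 126 usable)


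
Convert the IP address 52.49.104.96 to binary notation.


52 = 00110100
49 = 00110001
104 = 01101000
96 = 01100000
Binary: 00110100.00110001.01101000.01100000


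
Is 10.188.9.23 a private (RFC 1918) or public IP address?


RFC 1918 private ranges:
  10.0.0.0/8 (10.0.0.0 - 10.255.255.255)
  172.16.0.0/12 (172.16.0.0 - 172.31.255.255)
  192.168.0.0/16 (192.168.0.0 - 192.168.255.255)
Private (in 10.0.0.0/8)


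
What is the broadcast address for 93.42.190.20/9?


Network: 93.0.0.0/9
Host bits = 23
Set all host bits to 1:
Broadcast: 93.127.255.255


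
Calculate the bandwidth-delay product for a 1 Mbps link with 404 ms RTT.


BDP = bandwidth * RTT
= 1 Mbps * 404 ms
= 1 * 1e6 * 404 / 1000 bits
= 404000 bits
= 50500 bytes
= 49.3164 KB
BDP = 404000 bits (50500 bytes)


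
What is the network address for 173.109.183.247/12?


IP:   10101101.01101101.10110111.11110111
Mask: 11111111.11110000.00000000.00000000
AND operation:
Net:  10101101.01100000.00000000.00000000
Network: 173.96.0.0/12


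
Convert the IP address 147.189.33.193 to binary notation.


147 = 10010011
189 = 10111101
33 = 00100001
193 = 11000001
Binary: 10010011.10111101.00100001.11000001


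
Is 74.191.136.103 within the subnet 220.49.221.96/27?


Subnet network: 220.49.221.96
Test IP AND mask: 74.191.136.96
No, 74.191.136.103 is not in 220.49.221.96/27


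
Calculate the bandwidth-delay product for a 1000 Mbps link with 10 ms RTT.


BDP = bandwidth * RTT
= 1000 Mbps * 10 ms
= 1000 * 1e6 * 10 / 1000 bits
= 10000000 bits
= 1250000 bytes
= 1220.7031 KB
BDP = 10000000 bits (1250000 bytes)


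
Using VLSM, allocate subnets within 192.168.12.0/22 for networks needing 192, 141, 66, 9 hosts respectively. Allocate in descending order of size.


192 hosts -> /24 (254 usable): 192.168.12.0/24
141 hosts -> /24 (254 usable): 192.168.13.0/24
66 hosts -> /25 (126 usable): 192.168.14.0/25
9 hosts -> /28 (14 usable): 192.168.14.128/28
Allocation: 192.168.12.0/24 (192 hosts, 254 usable); 192.168.13.0/24 (141 hosts, 254 usable); 192.168.14.0/25 (66 hosts, 126 usable); 192.168.14.128/28 (9 hosts, 14 usable)


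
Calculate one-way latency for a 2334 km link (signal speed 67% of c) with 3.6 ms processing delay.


Speed = 0.67 * 3e5 km/s = 201000 km/s
Propagation delay = 2334 / 201000 = 0.0116 s = 11.6119 ms
Processing delay = 3.6 ms
Total one-way latency = 15.2119 ms


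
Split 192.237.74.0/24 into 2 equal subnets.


New prefix = 24 + 1 = 25
Each subnet has 128 addresses
  192.237.74.0/25
  192.237.74.128/25
Subnets: 192.237.74.0/25, 192.237.74.128/25


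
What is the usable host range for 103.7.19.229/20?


Network: 103.7.16.0
Broadcast: 103.7.31.255
First usable = network + 1
Last usable = broadcast - 1
Range: 103.7.16.1 to 103.7.31.254


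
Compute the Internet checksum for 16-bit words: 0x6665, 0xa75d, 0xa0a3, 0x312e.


Sum all words (with carry folding):
+ 0x6665 = 0x6665
+ 0xa75d = 0x0dc3
+ 0xa0a3 = 0xae66
+ 0x312e = 0xdf94
One's complement: ~0xdf94
Checksum = 0x206b


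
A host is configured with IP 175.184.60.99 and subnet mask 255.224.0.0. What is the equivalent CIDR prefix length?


Binary: 11111111.11100000.00000000.00000000
Count leading 1s
Prefix: /11


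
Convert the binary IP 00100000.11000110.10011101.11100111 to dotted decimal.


00100000 = 32
11000110 = 198
10011101 = 157
11100111 = 231
IP: 32.198.157.231


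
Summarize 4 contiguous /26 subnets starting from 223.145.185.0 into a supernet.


Original prefix: /26
Number of subnets: 4 = 2^2
New prefix = 26 - 2 = 24
Supernet: 223.145.185.0/24


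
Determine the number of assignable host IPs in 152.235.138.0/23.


Host bits = 32 - 23 = 9
Total addresses = 2^9 = 512
Usable = total - 2 (network and broadcast)
Usable hosts: 510


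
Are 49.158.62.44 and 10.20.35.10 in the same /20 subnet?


Mask: 255.255.240.0
49.158.62.44 AND mask = 49.158.48.0
10.20.35.10 AND mask = 10.20.32.0
No, different subnets (49.158.48.0 vs 10.20.32.0)


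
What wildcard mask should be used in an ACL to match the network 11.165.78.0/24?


Subnet mask: 255.255.255.0
Wildcard = 255.255.255.255 - subnet mask
255 - 255 = 0
255 - 255 = 0
255 - 255 = 0
255 - 0 = 255
Wildcard: 0.0.0.255


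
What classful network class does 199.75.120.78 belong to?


First octet: 199
Binary: 11000111
110xxxxx -> Class C (192-223)
Class C, default mask 255.255.255.0 (/24)


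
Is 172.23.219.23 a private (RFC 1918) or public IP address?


RFC 1918 private ranges:
  10.0.0.0/8 (10.0.0.0 - 10.255.255.255)
  172.16.0.0/12 (172.16.0.0 - 172.31.255.255)
  192.168.0.0/16 (192.168.0.0 - 192.168.255.255)
Private (in 172.16.0.0/12)


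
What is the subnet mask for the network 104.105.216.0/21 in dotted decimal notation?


/21 means 21 network bits, 11 host bits
Binary: 11111111111111111111100000000000
Mask: 255.255.248.0


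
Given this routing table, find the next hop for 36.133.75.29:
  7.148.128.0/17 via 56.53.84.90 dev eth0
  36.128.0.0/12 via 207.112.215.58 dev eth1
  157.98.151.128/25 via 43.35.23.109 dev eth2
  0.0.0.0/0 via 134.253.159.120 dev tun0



Longest prefix match for 36.133.75.29:
  /17 7.148.128.0: no
  /12 36.128.0.0: MATCH
  /25 157.98.151.128: no
  /0 0.0.0.0: MATCH
Selected: next-hop 207.112.215.58 via eth1 (matched /12)


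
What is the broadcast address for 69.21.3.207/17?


Network: 69.21.0.0/17
Host bits = 15
Set all host bits to 1:
Broadcast: 69.21.127.255


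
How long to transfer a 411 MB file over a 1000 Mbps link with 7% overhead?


Effective throughput = 1000 * (1 - 7/100) = 930.0 Mbps
File size in Mb = 411 * 8 = 3288 Mb
Time = 3288 / 930.0
Time = 3.5355 seconds


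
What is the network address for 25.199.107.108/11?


IP:   00011001.11000111.01101011.01101100
Mask: 11111111.11100000.00000000.00000000
AND operation:
Net:  00011001.11000000.00000000.00000000
Network: 25.192.0.0/11


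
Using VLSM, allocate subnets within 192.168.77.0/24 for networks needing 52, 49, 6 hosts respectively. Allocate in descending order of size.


52 hosts -> /26 (62 usable): 192.168.77.0/26
49 hosts -> /26 (62 usable): 192.168.77.64/26
6 hosts -> /29 (6 usable): 192.168.77.128/29
Allocation: 192.168.77.0/26 (52 hosts, 62 usable); 192.168.77.64/26 (49 hosts, 62 usable); 192.168.77.128/29 (6 hosts, 6 usable)


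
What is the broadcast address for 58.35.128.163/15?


Network: 58.34.0.0/15
Host bits = 17
Set all host bits to 1:
Broadcast: 58.35.255.255


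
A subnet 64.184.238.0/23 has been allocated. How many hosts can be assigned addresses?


Host bits = 32 - 23 = 9
Total addresses = 2^9 = 512
Usable = total - 2 (network and broadcast)
Usable hosts: 510


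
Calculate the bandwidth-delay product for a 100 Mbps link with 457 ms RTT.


BDP = bandwidth * RTT
= 100 Mbps * 457 ms
= 100 * 1e6 * 457 / 1000 bits
= 45700000 bits
= 5712500 bytes
= 5578.6133 KB
BDP = 45700000 bits (5712500 bytes)


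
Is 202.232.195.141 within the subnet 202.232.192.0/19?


Subnet network: 202.232.192.0
Test IP AND mask: 202.232.192.0
Yes, 202.232.195.141 is in 202.232.192.0/19


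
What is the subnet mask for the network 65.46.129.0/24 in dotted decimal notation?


/24 means 24 network bits, 8 host bits
Binary: 11111111111111111111111100000000
Mask: 255.255.255.0


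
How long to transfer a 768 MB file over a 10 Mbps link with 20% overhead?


Effective throughput = 10 * (1 - 20/100) = 8 Mbps
File size in Mb = 768 * 8 = 6144 Mb
Time = 6144 / 8
Time = 768 seconds


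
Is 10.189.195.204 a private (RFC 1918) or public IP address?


RFC 1918 private ranges:
  10.0.0.0/8 (10.0.0.0 - 10.255.255.255)
  172.16.0.0/12 (172.16.0.0 - 172.31.255.255)
  192.168.0.0/16 (192.168.0.0 - 192.168.255.255)
Private (in 10.0.0.0/8)


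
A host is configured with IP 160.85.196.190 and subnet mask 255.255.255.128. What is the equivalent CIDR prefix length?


Binary: 11111111.11111111.11111111.10000000
Count leading 1s
Prefix: /25


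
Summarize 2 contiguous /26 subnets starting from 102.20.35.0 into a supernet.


Original prefix: /26
Number of subnets: 2 = 2^1
New prefix = 26 - 1 = 25
Supernet: 102.20.35.0/25


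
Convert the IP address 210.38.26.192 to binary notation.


210 = 11010010
38 = 00100110
26 = 00011010
192 = 11000000
Binary: 11010010.00100110.00011010.11000000


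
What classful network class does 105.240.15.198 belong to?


First octet: 105
Binary: 01101001
0xxxxxxx -> Class A (1-126)
Class A, default mask 255.0.0.0 (/8)


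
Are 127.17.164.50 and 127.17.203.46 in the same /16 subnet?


Mask: 255.255.0.0
127.17.164.50 AND mask = 127.17.0.0
127.17.203.46 AND mask = 127.17.0.0
Yes, same subnet (127.17.0.0)


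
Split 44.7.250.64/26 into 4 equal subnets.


New prefix = 26 + 2 = 28
Each subnet has 16 addresses
  44.7.250.64/28
  44.7.250.80/28
  44.7.250.96/28
  44.7.250.112/28
Subnets: 44.7.250.64/28, 44.7.250.80/28, 44.7.250.96/28, 44.7.250.112/28


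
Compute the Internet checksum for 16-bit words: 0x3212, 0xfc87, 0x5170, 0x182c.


Sum all words (with carry folding):
+ 0x3212 = 0x3212
+ 0xfc87 = 0x2e9a
+ 0x5170 = 0x800a
+ 0x182c = 0x9836
One's complement: ~0x9836
Checksum = 0x67c9


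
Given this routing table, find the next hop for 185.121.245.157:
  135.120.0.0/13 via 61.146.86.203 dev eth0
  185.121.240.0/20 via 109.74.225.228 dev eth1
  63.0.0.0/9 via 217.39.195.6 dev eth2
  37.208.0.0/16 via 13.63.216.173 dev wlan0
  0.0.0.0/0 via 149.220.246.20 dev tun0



Longest prefix match for 185.121.245.157:
  /13 135.120.0.0: no
  /20 185.121.240.0: MATCH
  /9 63.0.0.0: no
  /16 37.208.0.0: no
  /0 0.0.0.0: MATCH
Selected: next-hop 109.74.225.228 via eth1 (matched /20)


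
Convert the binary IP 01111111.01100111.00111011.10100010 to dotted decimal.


01111111 = 127
01100111 = 103
00111011 = 59
10100010 = 162
IP: 127.103.59.162


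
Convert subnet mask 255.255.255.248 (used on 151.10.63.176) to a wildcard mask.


Subnet mask: 255.255.255.248
Wildcard = 255.255.255.255 - subnet mask
255 - 255 = 0
255 - 255 = 0
255 - 255 = 0
255 - 248 = 7
Wildcard: 0.0.0.7


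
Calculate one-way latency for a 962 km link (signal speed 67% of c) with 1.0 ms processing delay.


Speed = 0.67 * 3e5 km/s = 201000 km/s
Propagation delay = 962 / 201000 = 0.0048 s = 4.7861 ms
Processing delay = 1.0 ms
Total one-way latency = 5.7861 ms


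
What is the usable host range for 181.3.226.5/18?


Network: 181.3.192.0
Broadcast: 181.3.255.255
First usable = network + 1
Last usable = broadcast - 1
Range: 181.3.192.1 to 181.3.255.254


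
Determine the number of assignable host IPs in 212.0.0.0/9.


Host bits = 32 - 9 = 23
Total addresses = 2^23 = 8388608
Usable = total - 2 (network and broadcast)
Usable hosts: 8388606


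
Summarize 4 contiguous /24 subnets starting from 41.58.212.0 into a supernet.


Original prefix: /24
Number of subnets: 4 = 2^2
New prefix = 24 - 2 = 22
Supernet: 41.58.212.0/22


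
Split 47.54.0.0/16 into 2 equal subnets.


New prefix = 16 + 1 = 17
Each subnet has 32768 addresses
  47.54.0.0/17
  47.54.128.0/17
Subnets: 47.54.0.0/17, 47.54.128.0/17


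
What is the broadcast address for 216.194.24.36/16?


Network: 216.194.0.0/16
Host bits = 16
Set all host bits to 1:
Broadcast: 216.194.255.255


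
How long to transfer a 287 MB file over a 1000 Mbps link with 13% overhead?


Effective throughput = 1000 * (1 - 13/100) = 870 Mbps
File size in Mb = 287 * 8 = 2296 Mb
Time = 2296 / 870
Time = 2.6391 seconds


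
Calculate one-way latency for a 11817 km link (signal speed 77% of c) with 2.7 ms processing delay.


Speed = 0.77 * 3e5 km/s = 231000 km/s
Propagation delay = 11817 / 231000 = 0.0512 s = 51.1558 ms
Processing delay = 2.7 ms
Total one-way latency = 53.8558 ms


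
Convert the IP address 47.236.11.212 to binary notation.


47 = 00101111
236 = 11101100
11 = 00001011
212 = 11010100
Binary: 00101111.11101100.00001011.11010100


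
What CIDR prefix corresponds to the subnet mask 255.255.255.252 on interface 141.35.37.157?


Binary: 11111111.11111111.11111111.11111100
Count leading 1s
Prefix: /30


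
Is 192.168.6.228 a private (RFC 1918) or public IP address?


RFC 1918 private ranges:
  10.0.0.0/8 (10.0.0.0 - 10.255.255.255)
  172.16.0.0/12 (172.16.0.0 - 172.31.255.255)
  192.168.0.0/16 (192.168.0.0 - 192.168.255.255)
Private (in 192.168.0.0/16)


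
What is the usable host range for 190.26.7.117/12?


Network: 190.16.0.0
Broadcast: 190.31.255.255
First usable = network + 1
Last usable = broadcast - 1
Range: 190.16.0.1 to 190.31.255.254


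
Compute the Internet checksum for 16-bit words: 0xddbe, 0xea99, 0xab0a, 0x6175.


Sum all words (with carry folding):
+ 0xddbe = 0xddbe
+ 0xea99 = 0xc858
+ 0xab0a = 0x7363
+ 0x6175 = 0xd4d8
One's complement: ~0xd4d8
Checksum = 0x2b27


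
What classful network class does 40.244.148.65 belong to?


First octet: 40
Binary: 00101000
0xxxxxxx -> Class A (1-126)
Class A, default mask 255.0.0.0 (/8)


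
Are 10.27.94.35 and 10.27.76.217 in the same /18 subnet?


Mask: 255.255.192.0
10.27.94.35 AND mask = 10.27.64.0
10.27.76.217 AND mask = 10.27.64.0
Yes, same subnet (10.27.64.0)


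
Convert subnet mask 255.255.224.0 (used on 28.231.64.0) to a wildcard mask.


Subnet mask: 255.255.224.0
Wildcard = 255.255.255.255 - subnet mask
255 - 255 = 0
255 - 255 = 0
255 - 224 = 31
255 - 0 = 255
Wildcard: 0.0.31.255


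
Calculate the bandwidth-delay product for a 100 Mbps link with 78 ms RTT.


BDP = bandwidth * RTT
= 100 Mbps * 78 ms
= 100 * 1e6 * 78 / 1000 bits
= 7800000 bits
= 975000 bytes
= 952.1484 KB
BDP = 7800000 bits (975000 bytes)


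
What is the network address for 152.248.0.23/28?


IP:   10011000.11111000.00000000.00010111
Mask: 11111111.11111111.11111111.11110000
AND operation:
Net:  10011000.11111000.00000000.00010000
Network: 152.248.0.16/28


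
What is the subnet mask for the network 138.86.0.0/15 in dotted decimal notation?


/15 means 15 network bits, 17 host bits
Binary: 11111111111111100000000000000000
Mask: 255.254.0.0


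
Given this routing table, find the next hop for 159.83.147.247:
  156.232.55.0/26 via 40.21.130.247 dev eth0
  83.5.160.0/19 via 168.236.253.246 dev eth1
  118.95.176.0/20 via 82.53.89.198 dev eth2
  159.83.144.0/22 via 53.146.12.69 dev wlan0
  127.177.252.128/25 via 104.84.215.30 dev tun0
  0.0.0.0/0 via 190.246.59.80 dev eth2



Longest prefix match for 159.83.147.247:
  /26 156.232.55.0: no
  /19 83.5.160.0: no
  /20 118.95.176.0: no
  /22 159.83.144.0: MATCH
  /25 127.177.252.128: no
  /0 0.0.0.0: MATCH
Selected: next-hop 53.146.12.69 via wlan0 (matched /22)


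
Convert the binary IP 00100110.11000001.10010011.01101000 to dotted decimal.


00100110 = 38
11000001 = 193
10010011 = 147
01101000 = 104
IP: 38.193.147.104


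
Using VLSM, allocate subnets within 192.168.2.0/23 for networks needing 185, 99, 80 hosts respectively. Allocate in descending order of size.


185 hosts -> /24 (254 usable): 192.168.2.0/24
99 hosts -> /25 (126 usable): 192.168.3.0/25
80 hosts -> /25 (126 usable): 192.168.3.128/25
Allocation: 192.168.2.0/24 (185 hosts, 254 usable); 192.168.3.0/25 (99 hosts, 126 usable); 192.168.3.128/25 (80 hosts, 126 usable)


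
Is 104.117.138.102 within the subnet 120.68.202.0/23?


Subnet network: 120.68.202.0
Test IP AND mask: 104.117.138.0
No, 104.117.138.102 is not in 120.68.202.0/23


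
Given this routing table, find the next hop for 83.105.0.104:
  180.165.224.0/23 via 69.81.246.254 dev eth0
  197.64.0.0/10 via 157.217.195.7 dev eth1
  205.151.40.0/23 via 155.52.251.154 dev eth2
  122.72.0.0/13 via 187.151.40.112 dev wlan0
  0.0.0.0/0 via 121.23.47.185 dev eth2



Longest prefix match for 83.105.0.104:
  /23 180.165.224.0: no
  /10 197.64.0.0: no
  /23 205.151.40.0: no
  /13 122.72.0.0: no
  /0 0.0.0.0: MATCH
Selected: next-hop 121.23.47.185 via eth2 (matched /0)


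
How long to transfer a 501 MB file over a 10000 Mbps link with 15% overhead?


Effective throughput = 10000 * (1 - 15/100) = 8500 Mbps
File size in Mb = 501 * 8 = 4008 Mb
Time = 4008 / 8500
Time = 0.4715 seconds


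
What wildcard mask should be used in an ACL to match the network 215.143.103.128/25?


Subnet mask: 255.255.255.128
Wildcard = 255.255.255.255 - subnet mask
255 - 255 = 0
255 - 255 = 0
255 - 255 = 0
255 - 128 = 127
Wildcard: 0.0.0.127
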